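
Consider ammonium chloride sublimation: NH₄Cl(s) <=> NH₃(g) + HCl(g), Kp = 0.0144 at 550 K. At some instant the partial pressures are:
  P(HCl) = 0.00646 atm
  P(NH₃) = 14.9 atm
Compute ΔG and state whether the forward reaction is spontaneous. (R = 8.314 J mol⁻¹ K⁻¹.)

(NH₄Cl is a pure solid — omitted from Qp.)
Qp = P(NH₃)·P(HCl) = (14.9)·(0.00646) = 0.0963
ΔG = RT ln(Qp/Kp) = (8.314 J mol⁻¹ K⁻¹)(550 K) × ln(0.0963/0.0144)
   = (4.573 kJ/mol)(1.900) = 8.69 kJ/mol
ΔG > 0, so the forward reaction is non-spontaneous (proceeds in reverse).

ΔG = 8.69 kJ/mol; the forward reaction is non-spontaneous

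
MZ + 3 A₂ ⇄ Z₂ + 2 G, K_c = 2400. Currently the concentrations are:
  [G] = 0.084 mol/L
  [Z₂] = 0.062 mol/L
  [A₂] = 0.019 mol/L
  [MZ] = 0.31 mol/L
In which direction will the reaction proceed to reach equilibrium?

Q_c = [Z₂]·[G]² / ([MZ]·[A₂]³) = (0.062)·(0.084)² / ((0.31)·(0.019)³) = 210
Q_c = 210 < K_c = 2400, so the forward reaction proceeds.

toward products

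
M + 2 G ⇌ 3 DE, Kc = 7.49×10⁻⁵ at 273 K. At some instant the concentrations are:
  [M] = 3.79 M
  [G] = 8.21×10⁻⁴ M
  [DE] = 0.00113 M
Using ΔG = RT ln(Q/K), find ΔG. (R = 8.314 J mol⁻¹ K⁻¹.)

ΔG = 4.59 kJ/mol

Qc = [DE]³ / ([M]·[G]²) = (0.00113)³ / ((3.79)·(8.21×10⁻⁴)²) = 5.65×10⁻⁴
ΔG = RT ln(Qc/Kc) = (8.314 J mol⁻¹ K⁻¹)(273 K) × ln(5.65×10⁻⁴/7.49×10⁻⁵)
   = (2.270 kJ/mol)(2.021) = 4.59 kJ/mol
ΔG > 0, so the forward reaction is non-spontaneous (proceeds in reverse).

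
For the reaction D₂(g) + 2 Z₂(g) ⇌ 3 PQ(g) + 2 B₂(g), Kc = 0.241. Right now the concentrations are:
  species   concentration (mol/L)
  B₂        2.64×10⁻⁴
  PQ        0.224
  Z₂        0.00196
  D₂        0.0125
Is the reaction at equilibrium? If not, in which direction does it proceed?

to the right

Qc = [PQ]³·[B₂]² / ([D₂]·[Z₂]²) = (0.224)³·(2.64×10⁻⁴)² / ((0.0125)·(0.00196)²) = 0.0163
Qc = 0.0163 < Kc = 0.241, so the forward reaction proceeds.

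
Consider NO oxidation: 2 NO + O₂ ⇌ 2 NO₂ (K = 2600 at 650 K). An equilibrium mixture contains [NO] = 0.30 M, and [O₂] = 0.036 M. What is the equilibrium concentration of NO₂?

[NO₂] = 2.9 M

At equilibrium, K = [NO₂]² / ([NO]²·[O₂]) = 2600.
([NO₂])² / ((0.30)²·(0.036)) = 2600
[NO₂]² = 8.42 ⇒ [NO₂] = 2.9 M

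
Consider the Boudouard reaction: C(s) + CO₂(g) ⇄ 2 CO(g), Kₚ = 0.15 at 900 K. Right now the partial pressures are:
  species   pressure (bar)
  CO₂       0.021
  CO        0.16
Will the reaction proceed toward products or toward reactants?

to the left

(C is a pure solid — omitted from Qₚ.)
Qₚ = P(CO)² / P(CO₂) = (0.16)² / (0.021) = 1.2
Qₚ = 1.2 > Kₚ = 0.15, so the reverse reaction proceeds.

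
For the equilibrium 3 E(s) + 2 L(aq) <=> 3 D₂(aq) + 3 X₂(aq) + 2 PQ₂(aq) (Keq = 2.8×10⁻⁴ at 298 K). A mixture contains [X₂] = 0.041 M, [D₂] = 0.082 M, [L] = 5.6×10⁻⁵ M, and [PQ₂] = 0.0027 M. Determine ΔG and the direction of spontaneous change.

ΔG = -2.86 kJ/mol; the forward reaction is spontaneous

(E is a pure solid — omitted from Q.)
Q = [D₂]³·[X₂]³·[PQ₂]² / [L]² = (0.082)³·(0.041)³·(0.0027)² / (5.6×10⁻⁵)² = 8.83×10⁻⁵
ΔG = RT ln(Q/Keq) = (8.314 J mol⁻¹ K⁻¹)(298 K) × ln(8.83×10⁻⁵/2.8×10⁻⁴)
   = (2.478 kJ/mol)(-1.154) = -2.86 kJ/mol
ΔG < 0, so the forward reaction is spontaneous (proceeds forward).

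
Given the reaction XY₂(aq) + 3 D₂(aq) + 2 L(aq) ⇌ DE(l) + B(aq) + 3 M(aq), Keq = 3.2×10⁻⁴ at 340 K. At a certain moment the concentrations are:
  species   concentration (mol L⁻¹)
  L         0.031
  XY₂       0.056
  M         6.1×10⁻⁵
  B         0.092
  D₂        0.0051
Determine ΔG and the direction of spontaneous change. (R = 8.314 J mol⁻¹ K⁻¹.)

ΔG = 6.26 kJ/mol; the forward reaction is non-spontaneous

(DE is a pure liquid — omitted from Q.)
Q = [B]·[M]³ / ([XY₂]·[D₂]³·[L]²) = (0.092)·(6.1×10⁻⁵)³ / ((0.056)·(0.0051)³·(0.031)²) = 0.00293
ΔG = RT ln(Q/Keq) = (8.314 J mol⁻¹ K⁻¹)(340 K) × ln(0.00293/3.2×10⁻⁴)
   = (2.827 kJ/mol)(2.214) = 6.26 kJ/mol
ΔG > 0, so the forward reaction is non-spontaneous (proceeds in reverse).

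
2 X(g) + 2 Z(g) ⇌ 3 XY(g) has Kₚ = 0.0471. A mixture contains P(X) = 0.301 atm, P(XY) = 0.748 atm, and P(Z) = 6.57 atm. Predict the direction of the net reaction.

in the reverse direction

Qₚ = P(XY)³ / (P(X)²·P(Z)²) = (0.748)³ / ((0.301)²·(6.57)²) = 0.107
Qₚ = 0.107 > Kₚ = 0.0471, so the reverse reaction proceeds.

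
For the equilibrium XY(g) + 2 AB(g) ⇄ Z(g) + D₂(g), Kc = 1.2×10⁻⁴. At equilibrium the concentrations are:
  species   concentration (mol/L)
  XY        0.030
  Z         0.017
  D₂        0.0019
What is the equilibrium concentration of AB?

[AB] = 3.0 mol/L

At equilibrium, Kc = [Z]·[D₂] / ([XY]·[AB]²) = 1.2×10⁻⁴.
(0.017)·(0.0019) / ((0.030)·([AB])²) = 1.2×10⁻⁴
[AB]² = 8.97 ⇒ [AB] = 3.0 mol/L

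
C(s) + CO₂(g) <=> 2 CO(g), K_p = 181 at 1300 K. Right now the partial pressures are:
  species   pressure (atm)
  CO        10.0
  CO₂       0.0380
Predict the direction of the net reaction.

toward reactants

(C is a pure solid — omitted from Q_p.)
Q_p = P(CO)² / P(CO₂) = (10.0)² / (0.0380) = 2630
Q_p = 2630 > K_p = 181, so the reverse reaction proceeds.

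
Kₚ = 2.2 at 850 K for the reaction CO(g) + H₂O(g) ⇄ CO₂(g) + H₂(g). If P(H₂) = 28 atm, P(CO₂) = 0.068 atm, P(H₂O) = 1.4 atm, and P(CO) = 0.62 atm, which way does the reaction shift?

no net change (already at equilibrium)

Qₚ = P(CO₂)·P(H₂) / (P(CO)·P(H₂O)) = (0.068)·(28) / ((0.62)·(1.4)) = 2.2
Qₚ = 2.2 = Kₚ, so the system is already at equilibrium.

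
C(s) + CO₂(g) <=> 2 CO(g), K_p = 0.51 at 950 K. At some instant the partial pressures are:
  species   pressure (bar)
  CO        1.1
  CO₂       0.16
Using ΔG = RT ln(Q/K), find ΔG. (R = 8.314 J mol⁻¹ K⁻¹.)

ΔG = 21.3 kJ/mol

(C is a pure solid — omitted from Q_p.)
Q_p = P(CO)² / P(CO₂) = (1.1)² / (0.16) = 7.56
ΔG = RT ln(Q_p/K_p) = (8.314 J mol⁻¹ K⁻¹)(950 K) × ln(7.56/0.51)
   = (7.898 kJ/mol)(2.696) = 21.3 kJ/mol
ΔG > 0, so the forward reaction is non-spontaneous (proceeds in reverse).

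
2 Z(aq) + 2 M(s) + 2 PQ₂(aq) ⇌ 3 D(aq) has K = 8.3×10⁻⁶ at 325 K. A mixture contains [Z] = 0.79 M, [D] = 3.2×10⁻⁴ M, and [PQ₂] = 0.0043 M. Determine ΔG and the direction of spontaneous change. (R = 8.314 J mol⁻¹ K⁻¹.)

(M is a pure solid — omitted from Q.)
Q = [D]³ / ([Z]²·[PQ₂]²) = (3.2×10⁻⁴)³ / ((0.79)²·(0.0043)²) = 2.84×10⁻⁶
ΔG = RT ln(Q/K) = (8.314 J mol⁻¹ K⁻¹)(325 K) × ln(2.84×10⁻⁶/8.3×10⁻⁶)
   = (2.702 kJ/mol)(-1.072) = -2.90 kJ/mol
ΔG < 0, so the forward reaction is spontaneous (proceeds forward).

ΔG = -2.90 kJ/mol; the forward reaction is spontaneous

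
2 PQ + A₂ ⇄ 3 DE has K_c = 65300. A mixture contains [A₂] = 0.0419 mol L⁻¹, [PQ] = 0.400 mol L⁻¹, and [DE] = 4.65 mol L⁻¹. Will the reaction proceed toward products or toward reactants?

Q_c = [DE]³ / ([PQ]²·[A₂]) = (4.65)³ / ((0.400)²·(0.0419)) = 15000
Q_c = 15000 < K_c = 65300, so the forward reaction proceeds.

in the forward direction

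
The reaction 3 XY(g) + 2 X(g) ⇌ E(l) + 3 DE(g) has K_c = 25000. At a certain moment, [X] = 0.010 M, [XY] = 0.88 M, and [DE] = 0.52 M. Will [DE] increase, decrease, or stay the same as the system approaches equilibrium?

(E is a pure liquid — omitted from Q_c.)
Q_c = [DE]³ / ([XY]³·[X]²) = (0.52)³ / ((0.88)³·(0.010)²) = 2100
Q_c = 2100 < K_c = 25000: net forward reaction.
DE is a product, so it increases.

increase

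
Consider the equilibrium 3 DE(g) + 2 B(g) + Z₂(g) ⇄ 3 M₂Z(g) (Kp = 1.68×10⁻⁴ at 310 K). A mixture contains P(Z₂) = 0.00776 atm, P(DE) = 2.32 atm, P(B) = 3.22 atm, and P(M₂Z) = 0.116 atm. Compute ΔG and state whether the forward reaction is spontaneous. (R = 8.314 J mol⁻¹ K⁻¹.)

ΔG = 5.73 kJ/mol; the forward reaction is non-spontaneous

Qp = P(M₂Z)³ / (P(DE)³·P(B)²·P(Z₂)) = (0.116)³ / ((2.32)³·(3.22)²·(0.00776)) = 0.00155
ΔG = RT ln(Qp/Kp) = (8.314 J mol⁻¹ K⁻¹)(310 K) × ln(0.00155/1.68×10⁻⁴)
   = (2.577 kJ/mol)(2.222) = 5.73 kJ/mol
ΔG > 0, so the forward reaction is non-spontaneous (proceeds in reverse).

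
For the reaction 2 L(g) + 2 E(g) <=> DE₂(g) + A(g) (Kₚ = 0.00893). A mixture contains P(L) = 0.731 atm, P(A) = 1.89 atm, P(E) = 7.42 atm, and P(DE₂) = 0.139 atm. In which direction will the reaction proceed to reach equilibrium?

Qₚ = P(DE₂)·P(A) / (P(L)²·P(E)²) = (0.139)·(1.89) / ((0.731)²·(7.42)²) = 0.00893
Qₚ = 0.00893 = Kₚ, so the system is already at equilibrium.

neither direction; the system is at equilibrium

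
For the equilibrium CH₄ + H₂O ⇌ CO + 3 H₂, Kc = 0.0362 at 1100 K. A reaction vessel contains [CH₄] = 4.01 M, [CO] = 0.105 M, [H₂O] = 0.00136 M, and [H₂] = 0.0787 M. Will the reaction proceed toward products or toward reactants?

Qc = [CO]·[H₂]³ / ([CH₄]·[H₂O]) = (0.105)·(0.0787)³ / ((4.01)·(0.00136)) = 0.00938
Qc = 0.00938 < Kc = 0.0362, so the forward reaction proceeds.

to the right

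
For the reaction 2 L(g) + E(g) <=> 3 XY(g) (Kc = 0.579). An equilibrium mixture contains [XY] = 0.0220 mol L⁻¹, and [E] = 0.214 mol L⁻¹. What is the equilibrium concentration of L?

[L] = 0.00927 mol L⁻¹

At equilibrium, Kc = [XY]³ / ([L]²·[E]) = 0.579.
(0.0220)³ / (([L])²·(0.214)) = 0.579
[L]² = 8.59×10⁻⁵ ⇒ [L] = 0.00927 mol L⁻¹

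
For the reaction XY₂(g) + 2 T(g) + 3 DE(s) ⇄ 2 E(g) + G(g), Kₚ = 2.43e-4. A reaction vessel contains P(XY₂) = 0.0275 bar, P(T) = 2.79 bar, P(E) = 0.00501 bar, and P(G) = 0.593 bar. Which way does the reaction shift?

toward products

(DE is a pure solid — omitted from Qₚ.)
Qₚ = P(E)²·P(G) / (P(XY₂)·P(T)²) = (0.00501)²·(0.593) / ((0.0275)·(2.79)²) = 6.95e-5
Qₚ = 6.95e-5 < Kₚ = 2.43e-4, so the forward reaction proceeds.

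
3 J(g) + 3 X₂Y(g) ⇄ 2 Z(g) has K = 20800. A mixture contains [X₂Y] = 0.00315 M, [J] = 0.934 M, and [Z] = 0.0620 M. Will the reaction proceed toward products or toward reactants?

toward reactants

Q = [Z]² / ([J]³·[X₂Y]³) = (0.0620)² / ((0.934)³·(0.00315)³) = 1.51×10⁵
Q = 1.51×10⁵ > K = 20800, so the reverse reaction proceeds.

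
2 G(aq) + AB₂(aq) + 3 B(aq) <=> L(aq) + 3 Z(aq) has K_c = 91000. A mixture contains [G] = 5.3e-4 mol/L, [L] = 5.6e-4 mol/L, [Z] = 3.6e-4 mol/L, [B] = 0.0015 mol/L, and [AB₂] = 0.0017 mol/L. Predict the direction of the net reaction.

Q_c = [L]·[Z]³ / ([G]²·[AB₂]·[B]³) = (5.6e-4)·(3.6e-4)³ / ((5.3e-4)²·(0.0017)·(0.0015)³) = 16000
Q_c = 16000 < K_c = 91000, so the forward reaction proceeds.

forward (toward products)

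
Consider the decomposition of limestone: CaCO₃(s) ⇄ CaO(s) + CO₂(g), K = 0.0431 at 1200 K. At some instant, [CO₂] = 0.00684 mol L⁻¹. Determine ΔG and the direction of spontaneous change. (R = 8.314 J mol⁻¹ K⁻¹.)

(CaCO₃, CaO are pure solids — omitted from Q.)
Q = [CO₂] = 0.00684
ΔG = RT ln(Q/K) = (8.314 J mol⁻¹ K⁻¹)(1200 K) × ln(0.00684/0.0431)
   = (9.977 kJ/mol)(-1.841) = -18.4 kJ/mol
ΔG < 0, so the forward reaction is spontaneous (proceeds forward).

ΔG = -18.4 kJ/mol; the forward reaction is spontaneous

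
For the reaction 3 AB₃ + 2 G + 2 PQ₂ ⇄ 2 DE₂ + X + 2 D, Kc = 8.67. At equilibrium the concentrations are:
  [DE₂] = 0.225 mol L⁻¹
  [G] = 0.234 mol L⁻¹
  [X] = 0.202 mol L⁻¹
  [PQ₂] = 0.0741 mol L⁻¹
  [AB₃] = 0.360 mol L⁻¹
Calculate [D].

At equilibrium, Kc = [DE₂]²·[X]·[D]² / ([AB₃]³·[G]²·[PQ₂]²) = 8.67.
(0.225)²·(0.202)·([D])² / ((0.360)³·(0.234)²·(0.0741)²) = 8.67
[D]² = 0.0119 ⇒ [D] = 0.109 mol L⁻¹

[D] = 0.109 mol L⁻¹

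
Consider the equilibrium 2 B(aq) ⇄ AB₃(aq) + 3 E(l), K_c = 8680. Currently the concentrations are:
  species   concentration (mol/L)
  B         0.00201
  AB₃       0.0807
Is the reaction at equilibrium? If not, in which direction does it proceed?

to the left

(E is a pure liquid — omitted from Q_c.)
Q_c = [AB₃] / [B]² = (0.0807) / (0.00201)² = 20000
Q_c = 20000 > K_c = 8680, so the reverse reaction proceeds.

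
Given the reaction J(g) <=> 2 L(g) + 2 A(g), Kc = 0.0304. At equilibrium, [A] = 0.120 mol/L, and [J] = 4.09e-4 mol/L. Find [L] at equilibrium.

At equilibrium, Kc = [L]²·[A]² / [J] = 0.0304.
([L])²·(0.120)² / (4.09e-4) = 0.0304
[L]² = 8.63e-4 ⇒ [L] = 0.0294 mol/L

[L] = 0.0294 mol/L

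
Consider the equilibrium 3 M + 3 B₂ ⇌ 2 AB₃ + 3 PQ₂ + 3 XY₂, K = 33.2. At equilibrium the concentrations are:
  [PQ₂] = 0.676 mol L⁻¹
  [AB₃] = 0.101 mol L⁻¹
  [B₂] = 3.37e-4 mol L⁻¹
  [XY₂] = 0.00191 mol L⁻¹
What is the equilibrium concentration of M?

[M] = 0.259 mol L⁻¹

At equilibrium, K = [AB₃]²·[PQ₂]³·[XY₂]³ / ([M]³·[B₂]³) = 33.2.
(0.101)²·(0.676)³·(0.00191)³ / (([M])³·(3.37e-4)³) = 33.2
[M]³ = 0.0173 ⇒ [M] = 0.259 mol L⁻¹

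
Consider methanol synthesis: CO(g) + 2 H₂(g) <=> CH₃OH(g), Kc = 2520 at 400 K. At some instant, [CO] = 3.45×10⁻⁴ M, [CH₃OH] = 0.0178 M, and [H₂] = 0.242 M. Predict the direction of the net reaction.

Qc = [CH₃OH] / ([CO]·[H₂]²) = (0.0178) / ((3.45×10⁻⁴)·(0.242)²) = 881
Qc = 881 < Kc = 2520, so the forward reaction proceeds.

forward (toward products)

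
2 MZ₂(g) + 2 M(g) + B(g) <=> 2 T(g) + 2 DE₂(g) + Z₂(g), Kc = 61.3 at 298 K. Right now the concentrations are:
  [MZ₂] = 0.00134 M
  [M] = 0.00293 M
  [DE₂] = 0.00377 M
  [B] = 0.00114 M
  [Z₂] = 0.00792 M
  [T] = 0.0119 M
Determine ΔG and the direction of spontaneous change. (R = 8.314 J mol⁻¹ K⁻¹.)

ΔG = 6.68 kJ/mol; the forward reaction is non-spontaneous

Qc = [T]²·[DE₂]²·[Z₂] / ([MZ₂]²·[M]²·[B]) = (0.0119)²·(0.00377)²·(0.00792) / ((0.00134)²·(0.00293)²·(0.00114)) = 907
ΔG = RT ln(Qc/Kc) = (8.314 J mol⁻¹ K⁻¹)(298 K) × ln(907/61.3)
   = (2.478 kJ/mol)(2.694) = 6.68 kJ/mol
ΔG > 0, so the forward reaction is non-spontaneous (proceeds in reverse).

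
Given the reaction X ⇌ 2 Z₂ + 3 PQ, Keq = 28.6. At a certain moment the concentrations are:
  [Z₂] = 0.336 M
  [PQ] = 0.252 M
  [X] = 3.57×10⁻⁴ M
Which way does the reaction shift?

in the forward direction

Q = [Z₂]²·[PQ]³ / [X] = (0.336)²·(0.252)³ / (3.57×10⁻⁴) = 5.06
Q = 5.06 < Keq = 28.6, so the forward reaction proceeds.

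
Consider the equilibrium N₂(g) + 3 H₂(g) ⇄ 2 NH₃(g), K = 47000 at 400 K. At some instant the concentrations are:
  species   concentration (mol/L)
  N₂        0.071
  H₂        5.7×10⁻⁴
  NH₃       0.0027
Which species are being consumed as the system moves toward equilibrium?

Q = [NH₃]² / ([N₂]·[H₂]³) = (0.0027)² / ((0.071)·(5.7×10⁻⁴)³) = 5.5×10⁵
Q = 5.5×10⁵ > K = 47000: net reverse reaction.

NH₃ (products)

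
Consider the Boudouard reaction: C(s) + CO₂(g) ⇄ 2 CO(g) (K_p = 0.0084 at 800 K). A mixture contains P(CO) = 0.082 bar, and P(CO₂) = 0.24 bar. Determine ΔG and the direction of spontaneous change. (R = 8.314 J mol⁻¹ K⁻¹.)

ΔG = 8.01 kJ/mol; the forward reaction is non-spontaneous

(C is a pure solid — omitted from Q_p.)
Q_p = P(CO)² / P(CO₂) = (0.082)² / (0.24) = 0.0280
ΔG = RT ln(Q_p/K_p) = (8.314 J mol⁻¹ K⁻¹)(800 K) × ln(0.0280/0.0084)
   = (6.651 kJ/mol)(1.204) = 8.01 kJ/mol
ΔG > 0, so the forward reaction is non-spontaneous (proceeds in reverse).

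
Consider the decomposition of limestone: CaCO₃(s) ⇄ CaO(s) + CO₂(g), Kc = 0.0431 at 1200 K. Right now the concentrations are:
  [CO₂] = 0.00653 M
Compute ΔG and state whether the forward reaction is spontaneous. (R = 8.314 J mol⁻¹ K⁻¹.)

ΔG = -18.8 kJ/mol; the forward reaction is spontaneous

(CaCO₃, CaO are pure solids — omitted from Qc.)
Qc = [CO₂] = 0.00653
ΔG = RT ln(Qc/Kc) = (8.314 J mol⁻¹ K⁻¹)(1200 K) × ln(0.00653/0.0431)
   = (9.977 kJ/mol)(-1.887) = -18.8 kJ/mol
ΔG < 0, so the forward reaction is spontaneous (proceeds forward).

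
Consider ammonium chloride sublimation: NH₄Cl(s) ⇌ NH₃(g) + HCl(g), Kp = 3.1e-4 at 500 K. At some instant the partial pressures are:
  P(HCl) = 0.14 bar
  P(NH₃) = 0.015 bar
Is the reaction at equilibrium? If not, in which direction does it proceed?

toward reactants

(NH₄Cl is a pure solid — omitted from Qp.)
Qp = P(NH₃)·P(HCl) = (0.015)·(0.14) = 0.0021
Qp = 0.0021 > Kp = 3.1e-4, so the reverse reaction proceeds.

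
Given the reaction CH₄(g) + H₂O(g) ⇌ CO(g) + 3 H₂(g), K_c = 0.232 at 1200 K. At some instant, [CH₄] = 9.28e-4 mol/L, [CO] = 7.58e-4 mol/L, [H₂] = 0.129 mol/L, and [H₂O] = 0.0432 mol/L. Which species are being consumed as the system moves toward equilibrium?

CH₄, H₂O (reactants)

Q_c = [CO]·[H₂]³ / ([CH₄]·[H₂O]) = (7.58e-4)·(0.129)³ / ((9.28e-4)·(0.0432)) = 0.0406
Q_c = 0.0406 < K_c = 0.232: net forward reaction.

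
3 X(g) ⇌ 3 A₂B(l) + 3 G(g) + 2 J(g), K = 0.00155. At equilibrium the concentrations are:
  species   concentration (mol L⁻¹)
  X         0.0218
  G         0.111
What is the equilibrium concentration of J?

[J] = 0.00343 mol L⁻¹

(A₂B is a pure liquid — omitted from K.)
At equilibrium, K = [G]³·[J]² / [X]³ = 0.00155.
(0.111)³·([J])² / (0.0218)³ = 0.00155
[J]² = 1.17×10⁻⁵ ⇒ [J] = 0.00343 mol L⁻¹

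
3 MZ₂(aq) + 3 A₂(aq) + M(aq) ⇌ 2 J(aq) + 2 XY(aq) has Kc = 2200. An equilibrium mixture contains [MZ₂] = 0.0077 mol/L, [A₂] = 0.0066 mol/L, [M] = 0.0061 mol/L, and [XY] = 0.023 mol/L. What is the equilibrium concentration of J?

[J] = 5.8e-5 mol/L

At equilibrium, Kc = [J]²·[XY]² / ([MZ₂]³·[A₂]³·[M]) = 2200.
([J])²·(0.023)² / ((0.0077)³·(0.0066)³·(0.0061)) = 2200
[J]² = 3.33e-9 ⇒ [J] = 5.8e-5 mol/L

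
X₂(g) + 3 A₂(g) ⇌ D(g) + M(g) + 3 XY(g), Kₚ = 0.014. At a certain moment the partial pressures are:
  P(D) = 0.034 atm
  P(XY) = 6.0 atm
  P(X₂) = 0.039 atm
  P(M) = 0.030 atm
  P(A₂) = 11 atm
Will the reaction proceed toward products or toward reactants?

Qₚ = P(D)·P(M)·P(XY)³ / (P(X₂)·P(A₂)³) = (0.034)·(0.030)·(6.0)³ / ((0.039)·(11)³) = 0.0042
Qₚ = 0.0042 < Kₚ = 0.014, so the forward reaction proceeds.

in the forward direction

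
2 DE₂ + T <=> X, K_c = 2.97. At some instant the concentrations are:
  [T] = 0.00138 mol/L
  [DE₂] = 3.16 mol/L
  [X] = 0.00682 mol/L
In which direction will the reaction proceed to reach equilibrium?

Q_c = [X] / ([DE₂]²·[T]) = (0.00682) / ((3.16)²·(0.00138)) = 0.495
Q_c = 0.495 < K_c = 2.97, so the forward reaction proceeds.

to the right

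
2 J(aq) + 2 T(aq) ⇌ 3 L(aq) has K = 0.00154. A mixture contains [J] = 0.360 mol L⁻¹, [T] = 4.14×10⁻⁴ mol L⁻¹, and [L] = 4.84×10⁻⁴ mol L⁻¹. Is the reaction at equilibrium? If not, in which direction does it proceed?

to the left

Q = [L]³ / ([J]²·[T]²) = (4.84×10⁻⁴)³ / ((0.360)²·(4.14×10⁻⁴)²) = 0.00510
Q = 0.00510 > K = 0.00154, so the reverse reaction proceeds.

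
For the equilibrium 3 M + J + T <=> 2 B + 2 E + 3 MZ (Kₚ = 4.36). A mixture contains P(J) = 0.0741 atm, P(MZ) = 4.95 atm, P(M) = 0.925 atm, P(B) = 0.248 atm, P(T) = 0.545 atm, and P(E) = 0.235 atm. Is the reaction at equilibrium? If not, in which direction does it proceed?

Qₚ = P(B)²·P(E)²·P(MZ)³ / (P(M)³·P(J)·P(T)) = (0.248)²·(0.235)²·(4.95)³ / ((0.925)³·(0.0741)·(0.545)) = 12.9
Qₚ = 12.9 > Kₚ = 4.36, so the reverse reaction proceeds.

in the reverse direction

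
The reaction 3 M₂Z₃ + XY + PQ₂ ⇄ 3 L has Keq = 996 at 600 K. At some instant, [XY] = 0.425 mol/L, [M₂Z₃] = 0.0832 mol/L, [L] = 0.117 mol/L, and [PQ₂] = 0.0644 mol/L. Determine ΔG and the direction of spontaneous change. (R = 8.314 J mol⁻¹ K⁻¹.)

ΔG = -11.4 kJ/mol; the forward reaction is spontaneous

Q = [L]³ / ([M₂Z₃]³·[XY]·[PQ₂]) = (0.117)³ / ((0.0832)³·(0.425)·(0.0644)) = 102
ΔG = RT ln(Q/Keq) = (8.314 J mol⁻¹ K⁻¹)(600 K) × ln(102/996)
   = (4.988 kJ/mol)(-2.279) = -11.4 kJ/mol
ΔG < 0, so the forward reaction is spontaneous (proceeds forward).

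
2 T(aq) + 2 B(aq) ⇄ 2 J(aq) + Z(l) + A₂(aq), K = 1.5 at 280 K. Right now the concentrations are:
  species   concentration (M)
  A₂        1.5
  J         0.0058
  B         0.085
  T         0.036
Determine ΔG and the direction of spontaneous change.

(Z is a pure liquid — omitted from Q.)
Q = [J]²·[A₂] / ([T]²·[B]²) = (0.0058)²·(1.5) / ((0.036)²·(0.085)²) = 5.39
ΔG = RT ln(Q/K) = (8.314 J mol⁻¹ K⁻¹)(280 K) × ln(5.39/1.5)
   = (2.328 kJ/mol)(1.279) = 2.98 kJ/mol
ΔG > 0, so the forward reaction is non-spontaneous (proceeds in reverse).

ΔG = 2.98 kJ/mol; the forward reaction is non-spontaneous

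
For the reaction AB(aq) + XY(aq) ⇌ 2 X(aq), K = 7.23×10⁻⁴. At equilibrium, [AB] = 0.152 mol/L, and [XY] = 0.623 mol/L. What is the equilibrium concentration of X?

[X] = 0.00827 mol/L

At equilibrium, K = [X]² / ([AB]·[XY]) = 7.23×10⁻⁴.
([X])² / ((0.152)·(0.623)) = 7.23×10⁻⁴
[X]² = 6.85×10⁻⁵ ⇒ [X] = 0.00827 mol/L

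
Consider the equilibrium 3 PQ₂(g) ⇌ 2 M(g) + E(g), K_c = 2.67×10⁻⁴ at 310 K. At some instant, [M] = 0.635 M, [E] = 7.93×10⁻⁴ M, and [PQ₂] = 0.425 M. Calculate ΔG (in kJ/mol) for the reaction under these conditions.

Q_c = [M]²·[E] / [PQ₂]³ = (0.635)²·(7.93×10⁻⁴) / (0.425)³ = 0.00417
ΔG = RT ln(Q_c/K_c) = (8.314 J mol⁻¹ K⁻¹)(310 K) × ln(0.00417/2.67×10⁻⁴)
   = (2.577 kJ/mol)(2.748) = 7.08 kJ/mol
ΔG > 0, so the forward reaction is non-spontaneous (proceeds in reverse).

ΔG = 7.08 kJ/mol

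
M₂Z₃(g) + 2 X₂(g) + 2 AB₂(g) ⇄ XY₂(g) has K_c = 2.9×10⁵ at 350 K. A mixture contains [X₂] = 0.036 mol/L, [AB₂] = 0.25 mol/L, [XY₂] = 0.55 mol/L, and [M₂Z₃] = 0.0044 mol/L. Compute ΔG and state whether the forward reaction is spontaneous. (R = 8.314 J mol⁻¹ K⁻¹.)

ΔG = 4.86 kJ/mol; the forward reaction is non-spontaneous

Q_c = [XY₂] / ([M₂Z₃]·[X₂]²·[AB₂]²) = (0.55) / ((0.0044)·(0.036)²·(0.25)²) = 1.54×10⁶
ΔG = RT ln(Q_c/K_c) = (8.314 J mol⁻¹ K⁻¹)(350 K) × ln(1.54×10⁶/2.9×10⁵)
   = (2.910 kJ/mol)(1.670) = 4.86 kJ/mol
ΔG > 0, so the forward reaction is non-spontaneous (proceeds in reverse).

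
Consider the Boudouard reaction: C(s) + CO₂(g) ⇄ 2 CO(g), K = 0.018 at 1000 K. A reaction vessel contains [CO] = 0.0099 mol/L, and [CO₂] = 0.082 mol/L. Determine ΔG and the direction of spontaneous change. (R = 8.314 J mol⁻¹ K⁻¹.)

ΔG = -22.5 kJ/mol; the forward reaction is spontaneous

(C is a pure solid — omitted from Q.)
Q = [CO]² / [CO₂] = (0.0099)² / (0.082) = 0.00120
ΔG = RT ln(Q/K) = (8.314 J mol⁻¹ K⁻¹)(1000 K) × ln(0.00120/0.018)
   = (8.314 kJ/mol)(-2.708) = -22.5 kJ/mol
ΔG < 0, so the forward reaction is spontaneous (proceeds forward).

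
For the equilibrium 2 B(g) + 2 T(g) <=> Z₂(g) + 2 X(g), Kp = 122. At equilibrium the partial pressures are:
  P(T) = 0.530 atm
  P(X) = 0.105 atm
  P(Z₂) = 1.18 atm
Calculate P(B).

At equilibrium, Kp = P(Z₂)·P(X)² / (P(B)²·P(T)²) = 122.
(1.18)·(0.105)² / ((P(B))²·(0.530)²) = 122
P(B)² = 3.80e-4 ⇒ P(B) = 0.0195 atm

P(B) = 0.0195 atm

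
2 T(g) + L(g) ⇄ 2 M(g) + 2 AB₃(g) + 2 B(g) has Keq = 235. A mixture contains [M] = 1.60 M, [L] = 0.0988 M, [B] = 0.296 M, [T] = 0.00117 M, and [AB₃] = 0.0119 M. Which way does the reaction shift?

at equilibrium

Q = [M]²·[AB₃]²·[B]² / ([T]²·[L]) = (1.60)²·(0.0119)²·(0.296)² / ((0.00117)²·(0.0988)) = 235
Q = 235 = Keq, so the system is already at equilibrium.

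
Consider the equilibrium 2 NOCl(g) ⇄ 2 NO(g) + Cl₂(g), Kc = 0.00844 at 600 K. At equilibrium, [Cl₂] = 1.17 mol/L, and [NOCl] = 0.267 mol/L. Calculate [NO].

At equilibrium, Kc = [NO]²·[Cl₂] / [NOCl]² = 0.00844.
([NO])²·(1.17) / (0.267)² = 0.00844
[NO]² = 5.14×10⁻⁴ ⇒ [NO] = 0.0227 mol/L

[NO] = 0.0227 mol/L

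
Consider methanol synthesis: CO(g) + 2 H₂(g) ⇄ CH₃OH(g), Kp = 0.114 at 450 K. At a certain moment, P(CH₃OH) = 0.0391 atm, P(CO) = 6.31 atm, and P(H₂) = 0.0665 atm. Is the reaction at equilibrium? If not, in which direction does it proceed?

reverse (toward reactants)

Qp = P(CH₃OH) / (P(CO)·P(H₂)²) = (0.0391) / ((6.31)·(0.0665)²) = 1.40
Qp = 1.40 > Kp = 0.114, so the reverse reaction proceeds.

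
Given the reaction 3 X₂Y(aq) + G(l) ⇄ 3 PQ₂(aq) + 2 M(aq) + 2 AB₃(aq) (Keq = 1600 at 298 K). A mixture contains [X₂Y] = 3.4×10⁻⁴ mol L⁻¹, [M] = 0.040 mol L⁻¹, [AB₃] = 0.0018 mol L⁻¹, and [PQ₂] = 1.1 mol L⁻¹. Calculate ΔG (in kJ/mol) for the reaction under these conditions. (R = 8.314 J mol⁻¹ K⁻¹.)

(G is a pure liquid — omitted from Q.)
Q = [PQ₂]³·[M]²·[AB₃]² / [X₂Y]³ = (1.1)³·(0.040)²·(0.0018)² / (3.4×10⁻⁴)³ = 176
ΔG = RT ln(Q/Keq) = (8.314 J mol⁻¹ K⁻¹)(298 K) × ln(176/1600)
   = (2.478 kJ/mol)(-2.207) = -5.47 kJ/mol
ΔG < 0, so the forward reaction is spontaneous (proceeds forward).

ΔG = -5.47 kJ/mol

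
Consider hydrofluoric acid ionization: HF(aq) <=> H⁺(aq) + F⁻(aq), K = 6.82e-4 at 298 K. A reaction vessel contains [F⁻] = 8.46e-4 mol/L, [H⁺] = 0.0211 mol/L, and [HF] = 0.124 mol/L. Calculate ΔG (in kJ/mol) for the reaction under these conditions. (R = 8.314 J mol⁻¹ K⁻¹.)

ΔG = -3.85 kJ/mol

Q = [H⁺]·[F⁻] / [HF] = (0.0211)·(8.46e-4) / (0.124) = 1.44e-4
ΔG = RT ln(Q/K) = (8.314 J mol⁻¹ K⁻¹)(298 K) × ln(1.44e-4/6.82e-4)
   = (2.478 kJ/mol)(-1.555) = -3.85 kJ/mol
ΔG < 0, so the forward reaction is spontaneous (proceeds forward).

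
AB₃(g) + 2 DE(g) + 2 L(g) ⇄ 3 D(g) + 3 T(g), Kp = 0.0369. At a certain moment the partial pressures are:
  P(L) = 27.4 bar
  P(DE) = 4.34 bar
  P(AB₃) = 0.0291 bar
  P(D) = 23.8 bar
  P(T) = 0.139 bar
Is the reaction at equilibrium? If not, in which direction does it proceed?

Qp = P(D)³·P(T)³ / (P(AB₃)·P(DE)²·P(L)²) = (23.8)³·(0.139)³ / ((0.0291)·(4.34)²·(27.4)²) = 0.0880
Qp = 0.0880 > Kp = 0.0369, so the reverse reaction proceeds.

in the reverse direction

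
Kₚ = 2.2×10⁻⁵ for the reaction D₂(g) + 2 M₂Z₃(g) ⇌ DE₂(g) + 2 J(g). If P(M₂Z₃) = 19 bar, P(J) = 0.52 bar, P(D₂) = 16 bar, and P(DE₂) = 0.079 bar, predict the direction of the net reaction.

toward products

Qₚ = P(DE₂)·P(J)² / (P(D₂)·P(M₂Z₃)²) = (0.079)·(0.52)² / ((16)·(19)²) = 3.7×10⁻⁶
Qₚ = 3.7×10⁻⁶ < Kₚ = 2.2×10⁻⁵, so the forward reaction proceeds.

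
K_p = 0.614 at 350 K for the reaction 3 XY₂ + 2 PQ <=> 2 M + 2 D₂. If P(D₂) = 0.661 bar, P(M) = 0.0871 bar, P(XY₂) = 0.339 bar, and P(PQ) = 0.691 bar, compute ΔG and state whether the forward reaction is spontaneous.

Q_p = P(M)²·P(D₂)² / (P(XY₂)³·P(PQ)²) = (0.0871)²·(0.661)² / ((0.339)³·(0.691)²) = 0.178
ΔG = RT ln(Q_p/K_p) = (8.314 J mol⁻¹ K⁻¹)(350 K) × ln(0.178/0.614)
   = (2.910 kJ/mol)(-1.238) = -3.60 kJ/mol
ΔG < 0, so the forward reaction is spontaneous (proceeds forward).

ΔG = -3.60 kJ/mol; the forward reaction is spontaneous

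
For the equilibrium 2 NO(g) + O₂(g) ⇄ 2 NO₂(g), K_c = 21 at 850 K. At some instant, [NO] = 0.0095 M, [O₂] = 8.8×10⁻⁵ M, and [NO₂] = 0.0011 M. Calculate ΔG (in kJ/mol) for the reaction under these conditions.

ΔG = 14.0 kJ/mol

Q_c = [NO₂]² / ([NO]²·[O₂]) = (0.0011)² / ((0.0095)²·(8.8×10⁻⁵)) = 152
ΔG = RT ln(Q_c/K_c) = (8.314 J mol⁻¹ K⁻¹)(850 K) × ln(152/21)
   = (7.067 kJ/mol)(1.979) = 14.0 kJ/mol
ΔG > 0, so the forward reaction is non-spontaneous (proceeds in reverse).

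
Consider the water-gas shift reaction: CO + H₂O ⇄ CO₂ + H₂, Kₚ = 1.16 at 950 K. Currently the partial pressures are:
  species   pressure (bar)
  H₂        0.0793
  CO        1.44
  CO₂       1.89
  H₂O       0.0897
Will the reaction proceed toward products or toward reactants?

at equilibrium

Qₚ = P(CO₂)·P(H₂) / (P(CO)·P(H₂O)) = (1.89)·(0.0793) / ((1.44)·(0.0897)) = 1.16
Qₚ = 1.16 = Kₚ, so the system is already at equilibrium.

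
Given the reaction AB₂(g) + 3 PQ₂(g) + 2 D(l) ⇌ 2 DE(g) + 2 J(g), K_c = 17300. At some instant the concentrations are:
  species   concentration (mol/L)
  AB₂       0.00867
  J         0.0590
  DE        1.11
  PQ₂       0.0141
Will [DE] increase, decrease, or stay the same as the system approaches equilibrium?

(D is a pure liquid — omitted from Q_c.)
Q_c = [DE]²·[J]² / ([AB₂]·[PQ₂]³) = (1.11)²·(0.0590)² / ((0.00867)·(0.0141)³) = 1.76e5
Q_c = 1.76e5 > K_c = 17300: net reverse reaction.
DE is a product, so it decreases.

decrease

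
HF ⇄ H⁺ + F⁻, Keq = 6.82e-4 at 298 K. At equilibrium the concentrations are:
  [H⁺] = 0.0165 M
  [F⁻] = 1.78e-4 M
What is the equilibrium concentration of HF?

At equilibrium, Keq = [H⁺]·[F⁻] / [HF] = 6.82e-4.
(0.0165)·(1.78e-4) / ([HF]) = 6.82e-4
[HF] = 0.00431 M

[HF] = 0.00431 M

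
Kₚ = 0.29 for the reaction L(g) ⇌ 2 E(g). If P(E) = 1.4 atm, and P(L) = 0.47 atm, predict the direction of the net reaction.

toward reactants

Qₚ = P(E)² / P(L) = (1.4)² / (0.47) = 4.2
Qₚ = 4.2 > Kₚ = 0.29, so the reverse reaction proceeds.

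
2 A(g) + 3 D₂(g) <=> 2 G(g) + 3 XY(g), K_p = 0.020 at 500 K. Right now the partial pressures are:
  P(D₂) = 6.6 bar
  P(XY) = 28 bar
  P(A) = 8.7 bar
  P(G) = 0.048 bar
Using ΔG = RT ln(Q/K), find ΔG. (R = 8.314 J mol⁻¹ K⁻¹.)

ΔG = -8.95 kJ/mol

Q_p = P(G)²·P(XY)³ / (P(A)²·P(D₂)³) = (0.048)²·(28)³ / ((8.7)²·(6.6)³) = 0.00232
ΔG = RT ln(Q_p/K_p) = (8.314 J mol⁻¹ K⁻¹)(500 K) × ln(0.00232/0.020)
   = (4.157 kJ/mol)(-2.154) = -8.95 kJ/mol
ΔG < 0, so the forward reaction is spontaneous (proceeds forward).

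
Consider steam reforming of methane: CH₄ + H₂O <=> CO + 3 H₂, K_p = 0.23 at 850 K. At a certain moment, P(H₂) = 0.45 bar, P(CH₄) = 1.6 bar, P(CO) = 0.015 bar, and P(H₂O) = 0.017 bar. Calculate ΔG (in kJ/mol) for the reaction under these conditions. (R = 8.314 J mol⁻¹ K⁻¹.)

Q_p = P(CO)·P(H₂)³ / (P(CH₄)·P(H₂O)) = (0.015)·(0.45)³ / ((1.6)·(0.017)) = 0.0503
ΔG = RT ln(Q_p/K_p) = (8.314 J mol⁻¹ K⁻¹)(850 K) × ln(0.0503/0.23)
   = (7.067 kJ/mol)(-1.520) = -10.7 kJ/mol
ΔG < 0, so the forward reaction is spontaneous (proceeds forward).

ΔG = -10.7 kJ/mol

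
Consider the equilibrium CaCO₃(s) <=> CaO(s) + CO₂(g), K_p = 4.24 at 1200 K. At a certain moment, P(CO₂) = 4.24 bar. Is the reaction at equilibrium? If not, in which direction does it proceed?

neither direction; the system is at equilibrium

(CaCO₃, CaO are pure solids — omitted from Q_p.)
Q_p = P(CO₂) = 4.24
Q_p = 4.24 = K_p, so the system is already at equilibrium.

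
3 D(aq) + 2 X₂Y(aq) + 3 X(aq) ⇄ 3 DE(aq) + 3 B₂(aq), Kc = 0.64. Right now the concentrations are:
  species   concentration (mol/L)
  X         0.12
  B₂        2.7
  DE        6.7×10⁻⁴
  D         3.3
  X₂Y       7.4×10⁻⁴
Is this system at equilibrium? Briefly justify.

no; Q < K, reaction proceeds forward

Qc = [DE]³·[B₂]³ / ([D]³·[X₂Y]²·[X]³) = (6.7×10⁻⁴)³·(2.7)³ / ((3.3)³·(7.4×10⁻⁴)²·(0.12)³) = 0.17
Qc = 0.17 < Kc = 0.64: net forward reaction.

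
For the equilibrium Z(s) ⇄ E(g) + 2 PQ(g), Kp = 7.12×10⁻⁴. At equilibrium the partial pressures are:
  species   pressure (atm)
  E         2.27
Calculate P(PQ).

P(PQ) = 0.0177 atm

(Z is a pure solid — omitted from Kp.)
At equilibrium, Kp = P(E)·P(PQ)² = 7.12×10⁻⁴.
(2.27)·(P(PQ))² = 7.12×10⁻⁴
P(PQ)² = 3.14×10⁻⁴ ⇒ P(PQ) = 0.0177 atm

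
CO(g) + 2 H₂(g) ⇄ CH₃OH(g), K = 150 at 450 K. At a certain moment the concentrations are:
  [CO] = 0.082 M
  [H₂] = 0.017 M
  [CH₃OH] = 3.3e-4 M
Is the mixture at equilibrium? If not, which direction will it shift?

Q = [CH₃OH] / ([CO]·[H₂]²) = (3.3e-4) / ((0.082)·(0.017)²) = 14
Q = 14 < K = 150: net forward reaction.

no; Q < K, reaction proceeds forward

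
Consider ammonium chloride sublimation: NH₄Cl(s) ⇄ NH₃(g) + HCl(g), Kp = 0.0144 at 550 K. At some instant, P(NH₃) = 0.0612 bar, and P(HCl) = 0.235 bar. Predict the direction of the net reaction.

(NH₄Cl is a pure solid — omitted from Qp.)
Qp = P(NH₃)·P(HCl) = (0.0612)·(0.235) = 0.0144
Qp = 0.0144 = Kp, so the system is already at equilibrium.

at equilibrium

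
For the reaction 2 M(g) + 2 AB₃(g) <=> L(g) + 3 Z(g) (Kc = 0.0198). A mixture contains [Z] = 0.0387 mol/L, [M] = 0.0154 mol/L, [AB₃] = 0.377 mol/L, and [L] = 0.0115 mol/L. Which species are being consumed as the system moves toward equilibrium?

Qc = [L]·[Z]³ / ([M]²·[AB₃]²) = (0.0115)·(0.0387)³ / ((0.0154)²·(0.377)²) = 0.0198
Qc = 0.0198 = Kc; the system is at equilibrium.

none (at equilibrium)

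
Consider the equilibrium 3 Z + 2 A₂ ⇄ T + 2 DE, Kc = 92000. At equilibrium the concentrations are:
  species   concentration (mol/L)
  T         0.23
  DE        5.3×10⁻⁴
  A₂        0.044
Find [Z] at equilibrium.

[Z] = 7.1×10⁻⁴ mol/L

At equilibrium, Kc = [T]·[DE]² / ([Z]³·[A₂]²) = 92000.
(0.23)·(5.3×10⁻⁴)² / (([Z])³·(0.044)²) = 92000
[Z]³ = 3.63×10⁻¹⁰ ⇒ [Z] = 7.1×10⁻⁴ mol/L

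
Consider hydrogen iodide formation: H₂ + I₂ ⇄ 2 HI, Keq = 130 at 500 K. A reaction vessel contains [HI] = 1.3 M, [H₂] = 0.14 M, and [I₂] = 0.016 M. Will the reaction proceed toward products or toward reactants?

in the reverse direction

Q = [HI]² / ([H₂]·[I₂]) = (1.3)² / ((0.14)·(0.016)) = 750
Q = 750 > Keq = 130, so the reverse reaction proceeds.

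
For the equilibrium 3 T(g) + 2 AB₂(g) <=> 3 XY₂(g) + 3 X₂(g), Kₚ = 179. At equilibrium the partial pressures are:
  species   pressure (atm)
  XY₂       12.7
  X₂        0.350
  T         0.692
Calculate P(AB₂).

P(AB₂) = 1.22 atm

At equilibrium, Kₚ = P(XY₂)³·P(X₂)³ / (P(T)³·P(AB₂)²) = 179.
(12.7)³·(0.350)³ / ((0.692)³·(P(AB₂))²) = 179
P(AB₂)² = 1.48 ⇒ P(AB₂) = 1.22 atm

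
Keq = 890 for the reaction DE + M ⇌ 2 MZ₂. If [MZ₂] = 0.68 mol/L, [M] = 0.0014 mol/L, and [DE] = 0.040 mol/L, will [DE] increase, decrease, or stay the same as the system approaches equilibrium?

increase

Q = [MZ₂]² / ([DE]·[M]) = (0.68)² / ((0.040)·(0.0014)) = 8300
Q = 8300 > Keq = 890: net reverse reaction.
DE is a reactant, so it increases.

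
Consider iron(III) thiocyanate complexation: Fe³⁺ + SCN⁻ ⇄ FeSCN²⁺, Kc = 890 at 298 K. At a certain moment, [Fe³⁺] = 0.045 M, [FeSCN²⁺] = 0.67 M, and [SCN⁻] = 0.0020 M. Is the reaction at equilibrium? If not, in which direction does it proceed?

in the reverse direction

Qc = [FeSCN²⁺] / ([Fe³⁺]·[SCN⁻]) = (0.67) / ((0.045)·(0.0020)) = 7400
Qc = 7400 > Kc = 890, so the reverse reaction proceeds.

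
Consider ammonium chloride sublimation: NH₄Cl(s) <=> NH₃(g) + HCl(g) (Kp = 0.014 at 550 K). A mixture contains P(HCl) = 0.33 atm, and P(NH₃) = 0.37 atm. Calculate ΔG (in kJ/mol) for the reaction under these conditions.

ΔG = 9.90 kJ/mol

(NH₄Cl is a pure solid — omitted from Qp.)
Qp = P(NH₃)·P(HCl) = (0.37)·(0.33) = 0.122
ΔG = RT ln(Qp/Kp) = (8.314 J mol⁻¹ K⁻¹)(550 K) × ln(0.122/0.014)
   = (4.573 kJ/mol)(2.165) = 9.90 kJ/mol
ΔG > 0, so the forward reaction is non-spontaneous (proceeds in reverse).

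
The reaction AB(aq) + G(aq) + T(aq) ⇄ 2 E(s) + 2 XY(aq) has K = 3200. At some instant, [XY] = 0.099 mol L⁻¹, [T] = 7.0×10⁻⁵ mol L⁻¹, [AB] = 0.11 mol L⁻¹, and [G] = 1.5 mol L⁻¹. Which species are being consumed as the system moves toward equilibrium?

AB, G, T (reactants)

(E is a pure solid — omitted from Q.)
Q = [XY]² / ([AB]·[G]·[T]) = (0.099)² / ((0.11)·(1.5)·(7.0×10⁻⁵)) = 850
Q = 850 < K = 3200: net forward reaction.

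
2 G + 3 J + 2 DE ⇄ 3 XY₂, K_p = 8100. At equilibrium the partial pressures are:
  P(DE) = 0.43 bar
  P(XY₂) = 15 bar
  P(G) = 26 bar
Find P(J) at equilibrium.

P(J) = 0.15 bar

At equilibrium, K_p = P(XY₂)³ / (P(G)²·P(J)³·P(DE)²) = 8100.
(15)³ / ((26)²·(P(J))³·(0.43)²) = 8100
P(J)³ = 0.00333 ⇒ P(J) = 0.15 bar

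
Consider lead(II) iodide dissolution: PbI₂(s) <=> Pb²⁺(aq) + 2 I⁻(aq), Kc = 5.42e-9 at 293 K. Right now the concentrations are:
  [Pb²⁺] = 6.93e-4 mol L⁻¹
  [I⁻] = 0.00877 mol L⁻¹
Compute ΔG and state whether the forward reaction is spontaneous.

ΔG = 5.57 kJ/mol; the forward reaction is non-spontaneous

(PbI₂ is a pure solid — omitted from Qc.)
Qc = [Pb²⁺]·[I⁻]² = (6.93e-4)·(0.00877)² = 5.33e-8
ΔG = RT ln(Qc/Kc) = (8.314 J mol⁻¹ K⁻¹)(293 K) × ln(5.33e-8/5.42e-9)
   = (2.436 kJ/mol)(2.286) = 5.57 kJ/mol
ΔG > 0, so the forward reaction is non-spontaneous (proceeds in reverse).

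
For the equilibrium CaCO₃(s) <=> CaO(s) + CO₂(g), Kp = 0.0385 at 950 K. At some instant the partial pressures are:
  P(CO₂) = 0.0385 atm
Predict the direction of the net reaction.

(CaCO₃, CaO are pure solids — omitted from Qp.)
Qp = P(CO₂) = 0.0385
Qp = 0.0385 = Kp, so the system is already at equilibrium.

no net change (already at equilibrium)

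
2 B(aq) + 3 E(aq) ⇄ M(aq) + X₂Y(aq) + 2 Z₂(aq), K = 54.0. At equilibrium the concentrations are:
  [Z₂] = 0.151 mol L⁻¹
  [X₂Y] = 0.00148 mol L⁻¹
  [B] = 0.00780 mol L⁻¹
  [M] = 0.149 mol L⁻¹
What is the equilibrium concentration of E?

At equilibrium, K = [M]·[X₂Y]·[Z₂]² / ([B]²·[E]³) = 54.0.
(0.149)·(0.00148)·(0.151)² / ((0.00780)²·([E])³) = 54.0
[E]³ = 0.00153 ⇒ [E] = 0.115 mol L⁻¹

[E] = 0.115 mol L⁻¹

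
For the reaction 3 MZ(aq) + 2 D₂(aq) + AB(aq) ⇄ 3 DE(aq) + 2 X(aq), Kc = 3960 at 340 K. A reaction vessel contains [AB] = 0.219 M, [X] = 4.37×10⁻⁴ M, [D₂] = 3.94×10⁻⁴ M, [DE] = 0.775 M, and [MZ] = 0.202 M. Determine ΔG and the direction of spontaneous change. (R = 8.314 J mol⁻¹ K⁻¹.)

ΔG = -7.14 kJ/mol; the forward reaction is spontaneous

Qc = [DE]³·[X]² / ([MZ]³·[D₂]²·[AB]) = (0.775)³·(4.37×10⁻⁴)² / ((0.202)³·(3.94×10⁻⁴)²·(0.219)) = 317
ΔG = RT ln(Qc/Kc) = (8.314 J mol⁻¹ K⁻¹)(340 K) × ln(317/3960)
   = (2.827 kJ/mol)(-2.525) = -7.14 kJ/mol
ΔG < 0, so the forward reaction is spontaneous (proceeds forward).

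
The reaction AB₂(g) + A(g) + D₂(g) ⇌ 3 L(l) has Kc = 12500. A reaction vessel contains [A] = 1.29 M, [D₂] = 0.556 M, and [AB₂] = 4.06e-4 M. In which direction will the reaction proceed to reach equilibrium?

(L is a pure liquid — omitted from Qc.)
Qc = 1 / ([AB₂]·[A]·[D₂]) = 1 / ((4.06e-4)·(1.29)·(0.556)) = 3430
Qc = 3430 < Kc = 12500, so the forward reaction proceeds.

forward (toward products)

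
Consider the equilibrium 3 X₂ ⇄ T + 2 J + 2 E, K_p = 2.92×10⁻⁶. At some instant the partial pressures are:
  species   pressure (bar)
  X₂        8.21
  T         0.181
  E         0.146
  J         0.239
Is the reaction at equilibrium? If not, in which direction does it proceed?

Q_p = P(T)·P(J)²·P(E)² / P(X₂)³ = (0.181)·(0.239)²·(0.146)² / (8.21)³ = 3.98×10⁻⁷
Q_p = 3.98×10⁻⁷ < K_p = 2.92×10⁻⁶, so the forward reaction proceeds.

to the right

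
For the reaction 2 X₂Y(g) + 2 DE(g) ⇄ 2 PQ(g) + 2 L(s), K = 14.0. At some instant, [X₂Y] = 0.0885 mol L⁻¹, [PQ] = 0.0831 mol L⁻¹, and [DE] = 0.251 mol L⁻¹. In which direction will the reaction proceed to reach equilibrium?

neither direction; the system is at equilibrium

(L is a pure solid — omitted from Q.)
Q = [PQ]² / ([X₂Y]²·[DE]²) = (0.0831)² / ((0.0885)²·(0.251)²) = 14.0
Q = 14.0 = K, so the system is already at equilibrium.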